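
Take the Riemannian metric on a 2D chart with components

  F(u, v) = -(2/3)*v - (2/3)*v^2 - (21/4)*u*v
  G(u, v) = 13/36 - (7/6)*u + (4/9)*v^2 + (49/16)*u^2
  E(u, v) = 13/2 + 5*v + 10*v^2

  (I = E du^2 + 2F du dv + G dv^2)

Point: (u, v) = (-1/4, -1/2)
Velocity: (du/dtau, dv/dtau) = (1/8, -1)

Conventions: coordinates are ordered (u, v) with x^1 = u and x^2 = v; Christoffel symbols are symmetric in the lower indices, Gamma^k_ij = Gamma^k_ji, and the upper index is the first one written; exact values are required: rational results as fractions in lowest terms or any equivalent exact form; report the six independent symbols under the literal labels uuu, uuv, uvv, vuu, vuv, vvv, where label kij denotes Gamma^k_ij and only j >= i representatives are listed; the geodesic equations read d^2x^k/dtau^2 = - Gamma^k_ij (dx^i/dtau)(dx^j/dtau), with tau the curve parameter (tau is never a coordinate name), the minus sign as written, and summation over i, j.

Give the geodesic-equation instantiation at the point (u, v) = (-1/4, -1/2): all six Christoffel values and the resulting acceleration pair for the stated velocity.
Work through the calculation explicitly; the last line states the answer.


E = 13/2, F = -47/96, G = 2201/2304 at the point
E_u = 0, E_v = -5, F_u = 21/8, F_v = 21/16, G_u = -259/96, G_v = -4/9
EG - F^2 = 6113/1024;  g^inv = (1024/6113) * [[2201/2304, 47/96], [47/96, 13/2]]
first-kind symbols [ij,l] = (1/2)(d_i g_jl + d_j g_il - d_l g_ij): [uu,u] = E_u/2 = 0, [uu,v] = F_u - E_v/2 = 41/8, [uv,u] = E_v/2 = -5/2, [uv,v] = G_u/2 = -259/192, [vv,u] = F_v - G_u/2 = 511/192, [vv,v] = G_v/2 = -2/9
Gamma^u_ij = (G*[ij,u] - F*[ij,v])/(EG - F^2), Gamma^v_ij = (E*[ij,v] - F*[ij,u])/(EG - F^2)
Gamma_uuu = 7708/18339, Gamma_uuv = -18731/36678, Gamma_uvv = 358861/880272, Gamma_vuu = 34112/6113, Gamma_vuv = -10232/6113, Gamma_vvv = -869/36678
d^2u/dtau^2 = -(Gamma_uuu*(1/8)^2 + 2*Gamma_uuv*(1/8)*(-1) + Gamma_uvv*(-1)^2) = -119257/220068
d^2v/dtau^2 = -(Gamma_vuu*(1/8)^2 + 2*Gamma_vuv*(1/8)*(-1) + Gamma_vvv*(-1)^2) = -17677/36678

Answer: Gamma_uuu = 7708/18339, Gamma_uuv = -18731/36678, Gamma_uvv = 358861/880272, Gamma_vuu = 34112/6113, Gamma_vuv = -10232/6113, Gamma_vvv = -869/36678; accelerations (d^2u/dtau^2, d^2v/dtau^2) = (-119257/220068, -17677/36678)


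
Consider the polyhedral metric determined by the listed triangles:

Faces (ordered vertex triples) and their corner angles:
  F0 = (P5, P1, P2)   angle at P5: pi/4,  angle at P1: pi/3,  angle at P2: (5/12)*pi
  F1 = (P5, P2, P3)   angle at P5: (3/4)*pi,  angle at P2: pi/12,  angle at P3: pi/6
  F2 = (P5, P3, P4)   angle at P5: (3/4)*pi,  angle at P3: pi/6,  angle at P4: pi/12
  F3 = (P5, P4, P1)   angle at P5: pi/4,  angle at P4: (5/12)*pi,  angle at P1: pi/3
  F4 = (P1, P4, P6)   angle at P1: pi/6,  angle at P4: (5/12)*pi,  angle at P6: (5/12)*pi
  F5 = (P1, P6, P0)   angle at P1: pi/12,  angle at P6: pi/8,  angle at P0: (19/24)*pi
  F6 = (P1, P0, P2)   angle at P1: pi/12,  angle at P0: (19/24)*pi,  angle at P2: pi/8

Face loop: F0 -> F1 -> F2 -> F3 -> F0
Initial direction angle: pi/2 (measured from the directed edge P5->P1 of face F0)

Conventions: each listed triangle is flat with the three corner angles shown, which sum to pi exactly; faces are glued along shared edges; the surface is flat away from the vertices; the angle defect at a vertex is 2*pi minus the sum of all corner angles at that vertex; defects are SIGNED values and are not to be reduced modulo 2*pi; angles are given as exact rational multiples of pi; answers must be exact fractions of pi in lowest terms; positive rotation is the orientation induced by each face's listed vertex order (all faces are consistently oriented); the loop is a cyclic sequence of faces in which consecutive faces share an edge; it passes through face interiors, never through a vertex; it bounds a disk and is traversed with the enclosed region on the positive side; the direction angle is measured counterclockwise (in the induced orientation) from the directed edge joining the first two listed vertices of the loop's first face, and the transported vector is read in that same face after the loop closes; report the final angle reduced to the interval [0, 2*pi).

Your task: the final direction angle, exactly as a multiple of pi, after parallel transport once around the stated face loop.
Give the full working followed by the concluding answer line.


enclosed vertex P5: corner angles sum to 2*pi, defect = 2*pi - 2*pi = 0
by Gauss-Bonnet the loop rotates the vector by the enclosed defect sum (positive orientation, mod 2*pi)
final angle = pi/2 + 0 = pi/2 (mod 2*pi)

Answer: final direction angle = pi/2


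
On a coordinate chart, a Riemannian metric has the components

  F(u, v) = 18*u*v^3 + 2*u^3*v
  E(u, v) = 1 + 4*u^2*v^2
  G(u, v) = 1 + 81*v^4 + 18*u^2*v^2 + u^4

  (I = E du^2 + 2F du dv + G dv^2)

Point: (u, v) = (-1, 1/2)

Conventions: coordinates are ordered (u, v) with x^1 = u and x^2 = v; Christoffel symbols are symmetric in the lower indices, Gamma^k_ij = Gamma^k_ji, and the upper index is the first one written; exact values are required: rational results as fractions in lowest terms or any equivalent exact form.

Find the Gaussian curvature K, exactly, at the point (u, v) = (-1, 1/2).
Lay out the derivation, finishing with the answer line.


E = 2, F = -13/4, G = 185/16, EG - F^2 = 201/16 at the point
E_u = -2, E_v = 4, F_u = 21/4, F_v = -31/2, G_u = -13, G_v = 117/2
E_vv = 8, F_uv = 39/2, G_uu = 21
Evaluate Brioschi's two determinant matrices M1, M2 and divide by (EG - F^2)^2.
M1 = [[-E_vv/2 + F_uv - G_uu/2, E_u/2, F_u - E_v/2], [F_v - G_u/2, E, F], [G_v/2, F, G]] = [[5, -1, 13/4], [-9, 2, -13/4], [117/4, -13/4, 185/16]]; det M1 = -165/4
M2 = [[0, E_v/2, G_u/2], [E_v/2, E, F], [G_u/2, F, G]] = [[0, 2, -13/2], [2, 2, -13/4], [-13/2, -13/4, 185/16]]; det M2 = -185/4
det M1 - det M2 = 5; K = 5 / (201/16)^2 = 1280/40401

Answer: K = 1280/40401


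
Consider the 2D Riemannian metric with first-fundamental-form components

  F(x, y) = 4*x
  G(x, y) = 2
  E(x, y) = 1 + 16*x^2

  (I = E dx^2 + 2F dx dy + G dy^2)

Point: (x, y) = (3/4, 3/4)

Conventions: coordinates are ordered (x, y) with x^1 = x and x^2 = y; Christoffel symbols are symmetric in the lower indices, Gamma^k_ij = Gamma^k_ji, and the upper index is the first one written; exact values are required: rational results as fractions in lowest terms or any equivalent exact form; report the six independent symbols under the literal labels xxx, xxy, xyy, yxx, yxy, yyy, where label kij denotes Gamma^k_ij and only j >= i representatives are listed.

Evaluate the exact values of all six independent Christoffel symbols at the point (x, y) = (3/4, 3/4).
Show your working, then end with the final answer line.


E = 10, F = 3, G = 2 at the point
E_x = 24, E_y = 0, F_x = 4, F_y = 0, G_x = 0, G_y = 0
EG - F^2 = 11;  g^inv = (1/11) * [[2, -3], [-3, 10]]
first-kind symbols [ij,l] = (1/2)(d_i g_jl + d_j g_il - d_l g_ij): [xx,x] = E_x/2 = 12, [xx,y] = F_x - E_y/2 = 4, [xy,x] = E_y/2 = 0, [xy,y] = G_x/2 = 0, [yy,x] = F_y - G_x/2 = 0, [yy,y] = G_y/2 = 0
Gamma^x_ij = (G*[ij,x] - F*[ij,y])/(EG - F^2), Gamma^y_ij = (E*[ij,y] - F*[ij,x])/(EG - F^2)

Answer: Gamma_xxx = 12/11, Gamma_xxy = 0, Gamma_xyy = 0, Gamma_yxx = 4/11, Gamma_yxy = 0, Gamma_yyy = 0


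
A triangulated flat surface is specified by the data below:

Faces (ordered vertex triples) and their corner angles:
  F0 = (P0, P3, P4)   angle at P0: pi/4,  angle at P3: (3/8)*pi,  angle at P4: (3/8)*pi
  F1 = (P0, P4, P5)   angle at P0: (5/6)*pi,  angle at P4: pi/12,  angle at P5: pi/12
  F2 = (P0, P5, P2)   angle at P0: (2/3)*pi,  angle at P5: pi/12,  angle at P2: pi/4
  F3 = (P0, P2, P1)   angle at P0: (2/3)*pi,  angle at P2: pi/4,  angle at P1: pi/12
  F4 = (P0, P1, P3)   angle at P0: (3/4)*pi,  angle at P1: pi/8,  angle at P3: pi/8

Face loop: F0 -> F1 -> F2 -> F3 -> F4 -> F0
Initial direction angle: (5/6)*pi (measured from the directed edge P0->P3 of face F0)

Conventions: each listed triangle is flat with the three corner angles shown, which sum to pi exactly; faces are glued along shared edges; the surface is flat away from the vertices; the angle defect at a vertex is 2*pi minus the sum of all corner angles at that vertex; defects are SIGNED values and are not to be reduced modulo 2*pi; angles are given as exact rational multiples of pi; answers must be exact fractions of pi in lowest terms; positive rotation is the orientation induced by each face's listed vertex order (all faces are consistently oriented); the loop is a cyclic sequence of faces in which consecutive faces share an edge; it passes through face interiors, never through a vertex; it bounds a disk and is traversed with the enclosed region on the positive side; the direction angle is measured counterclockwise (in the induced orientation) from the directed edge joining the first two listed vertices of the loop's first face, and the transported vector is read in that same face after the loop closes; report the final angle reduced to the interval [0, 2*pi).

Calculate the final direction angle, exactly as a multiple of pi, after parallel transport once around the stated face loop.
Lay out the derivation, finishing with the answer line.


enclosed vertex P0: corner angles sum to (19/6)*pi, defect = 2*pi - (19/6)*pi = (-7/6)*pi
the final direction is the initial angle plus the enclosed defects, taken mod 2*pi in the induced orientation
final angle = (5/6)*pi - (7/6)*pi = (5/3)*pi (mod 2*pi)

Answer: final direction angle = (5/3)*pi


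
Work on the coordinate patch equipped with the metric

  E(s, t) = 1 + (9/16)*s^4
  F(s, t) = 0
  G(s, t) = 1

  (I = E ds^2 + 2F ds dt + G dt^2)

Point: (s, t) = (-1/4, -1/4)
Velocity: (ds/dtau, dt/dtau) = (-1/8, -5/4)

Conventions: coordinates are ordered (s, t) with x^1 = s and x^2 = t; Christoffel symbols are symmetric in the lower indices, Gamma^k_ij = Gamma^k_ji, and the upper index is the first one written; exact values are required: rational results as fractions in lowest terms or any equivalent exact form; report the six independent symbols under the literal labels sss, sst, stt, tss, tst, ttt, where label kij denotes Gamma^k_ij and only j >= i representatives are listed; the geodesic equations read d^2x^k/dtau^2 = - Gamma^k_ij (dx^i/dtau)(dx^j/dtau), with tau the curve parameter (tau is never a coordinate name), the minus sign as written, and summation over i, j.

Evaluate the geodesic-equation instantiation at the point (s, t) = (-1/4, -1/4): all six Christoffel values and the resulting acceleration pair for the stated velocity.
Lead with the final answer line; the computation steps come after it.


Answer: Gamma_sss = -72/4105, Gamma_sst = 0, Gamma_stt = 0, Gamma_tss = 0, Gamma_tst = 0, Gamma_ttt = 0; accelerations (d^2s/dtau^2, d^2t/dtau^2) = (9/32840, 0)

E = 4105/4096, F = 0, G = 1 at the point
E_s = -9/256, E_t = 0, F_s = 0, F_t = 0, G_s = 0, G_t = 0
EG - F^2 = 4105/4096;  g^inv = (4096/4105) * [[1, 0], [0, 4105/4096]]
first-kind symbols [ij,l] = (1/2)(d_i g_jl + d_j g_il - d_l g_ij): [ss,s] = E_s/2 = -9/512, [ss,t] = F_s - E_t/2 = 0, [st,s] = E_t/2 = 0, [st,t] = G_s/2 = 0, [tt,s] = F_t - G_s/2 = 0, [tt,t] = G_t/2 = 0
Gamma^s_ij = (G*[ij,s] - F*[ij,t])/(EG - F^2), Gamma^t_ij = (E*[ij,t] - F*[ij,s])/(EG - F^2)
Gamma_sss = -72/4105, Gamma_sst = 0, Gamma_stt = 0, Gamma_tss = 0, Gamma_tst = 0, Gamma_ttt = 0
d^2s/dtau^2 = -(Gamma_sss*(-1/8)^2 + 2*Gamma_sst*(-1/8)*(-5/4) + Gamma_stt*(-5/4)^2) = 9/32840
d^2t/dtau^2 = -(Gamma_tss*(-1/8)^2 + 2*Gamma_tst*(-1/8)*(-5/4) + Gamma_ttt*(-5/4)^2) = 0


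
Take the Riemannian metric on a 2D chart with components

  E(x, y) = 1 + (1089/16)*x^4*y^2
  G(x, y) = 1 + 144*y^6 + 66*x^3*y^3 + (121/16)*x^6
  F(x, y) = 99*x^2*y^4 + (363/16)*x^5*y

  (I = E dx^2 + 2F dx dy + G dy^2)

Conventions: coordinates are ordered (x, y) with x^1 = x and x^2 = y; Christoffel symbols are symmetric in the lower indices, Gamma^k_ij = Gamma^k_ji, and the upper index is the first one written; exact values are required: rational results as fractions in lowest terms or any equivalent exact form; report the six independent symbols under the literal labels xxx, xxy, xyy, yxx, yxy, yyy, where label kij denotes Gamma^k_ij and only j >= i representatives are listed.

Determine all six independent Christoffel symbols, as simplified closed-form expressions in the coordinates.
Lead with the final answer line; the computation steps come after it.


Answer: Gamma_xxx = 2178*x^3*y^2/(121*x^6 + 1089*x^4*y^2 + 1056*x^3*y^3 + 2304*y^6 + 16), Gamma_xxy = 1089*x^4*y/(121*x^6 + 1089*x^4*y^2 + 1056*x^3*y^3 + 2304*y^6 + 16), Gamma_xyy = 4752*x^2*y^3/(121*x^6 + 1089*x^4*y^2 + 1056*x^3*y^3 + 2304*y^6 + 16), Gamma_yxx = (726*x^4*y + 3168*x*y^4)/(121*x^6 + 1089*x^4*y^2 + 1056*x^3*y^3 + 2304*y^6 + 16), Gamma_yxy = (363*x^5 + 1584*x^2*y^3)/(121*x^6 + 1089*x^4*y^2 + 1056*x^3*y^3 + 2304*y^6 + 16), Gamma_yyy = (1584*x^3*y^2 + 6912*y^5)/(121*x^6 + 1089*x^4*y^2 + 1056*x^3*y^3 + 2304*y^6 + 16)

E = 1 + (1089/16)*x^4*y^2; F = 99*x^2*y^4 + (363/16)*x^5*y; G = 1 + 144*y^6 + 66*x^3*y^3 + (121/16)*x^6
Gamma^k_ij = (1/2) g^{kl} (d_i g_jl + d_j g_il - d_l g_ij), with g^inv = (1/(EG-F^2)) [[G, -F], [-F, E]]
first partials: E_x = (1089/4)*x^3*y^2, E_y = (1089/8)*x^4*y, F_x = 198*x*y^4 + (1815/16)*x^4*y, F_y = 396*x^2*y^3 + (363/16)*x^5, G_x = 198*x^2*y^3 + (363/8)*x^5, G_y = 864*y^5 + 198*x^3*y^2
D = EG - F^2 = 1 + 144*y^6 + 66*x^3*y^3 + (1089/16)*x^4*y^2 + (121/16)*x^6
expanded: Gamma^x_xx = (G E_x - 2F F_x + F E_y)/(2D), Gamma^x_xy = (G E_y - F G_x)/(2D), Gamma^x_yy = (2G F_y - G G_x - F G_y)/(2D), Gamma^y_xx = (2E F_x - E E_y - F E_x)/(2D), Gamma^y_xy = (E G_x - F E_y)/(2D), Gamma^y_yy = (E G_y - 2F F_y + F G_x)/(2D); substitute and cancel common factors


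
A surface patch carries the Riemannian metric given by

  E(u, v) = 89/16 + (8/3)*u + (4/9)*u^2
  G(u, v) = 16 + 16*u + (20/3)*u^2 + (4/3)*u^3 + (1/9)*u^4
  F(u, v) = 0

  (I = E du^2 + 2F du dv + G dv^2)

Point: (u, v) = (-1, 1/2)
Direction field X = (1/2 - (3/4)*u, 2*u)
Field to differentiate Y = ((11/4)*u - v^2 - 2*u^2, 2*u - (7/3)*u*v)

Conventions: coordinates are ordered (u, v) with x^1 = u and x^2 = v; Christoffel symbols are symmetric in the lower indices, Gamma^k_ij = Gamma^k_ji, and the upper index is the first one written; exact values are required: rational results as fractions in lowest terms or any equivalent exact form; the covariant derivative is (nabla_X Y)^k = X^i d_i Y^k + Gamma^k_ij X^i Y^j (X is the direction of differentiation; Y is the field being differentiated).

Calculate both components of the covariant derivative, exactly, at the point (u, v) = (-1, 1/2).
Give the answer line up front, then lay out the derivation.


Answer: (nabla_X Y)^u = 166741/23088, (nabla_X Y)^v = 251/168

E = 481/144, F = 0, G = 49/9 at the point
E_u = 16/9, E_v = 0, F_u = 0, F_v = 0, G_u = 56/9, G_v = 0
EG - F^2 = 23569/1296;  g^inv = (1296/23569) * [[49/9, 0], [0, 481/144]]
first-kind symbols [ij,l] = (1/2)(d_i g_jl + d_j g_il - d_l g_ij): [uu,u] = E_u/2 = 8/9, [uu,v] = F_u - E_v/2 = 0, [uv,u] = E_v/2 = 0, [uv,v] = G_u/2 = 28/9, [vv,u] = F_v - G_u/2 = -28/9, [vv,v] = G_v/2 = 0
Gamma^u_ij = (G*[ij,u] - F*[ij,v])/(EG - F^2), Gamma^v_ij = (E*[ij,v] - F*[ij,u])/(EG - F^2)
Gamma_uuu = 128/481, Gamma_uuv = 0, Gamma_uvv = -448/481, Gamma_vuu = 0, Gamma_vuv = 4/7, Gamma_vvv = 0
X = (5/4, -2), Y = (-5, -5/6) at the point


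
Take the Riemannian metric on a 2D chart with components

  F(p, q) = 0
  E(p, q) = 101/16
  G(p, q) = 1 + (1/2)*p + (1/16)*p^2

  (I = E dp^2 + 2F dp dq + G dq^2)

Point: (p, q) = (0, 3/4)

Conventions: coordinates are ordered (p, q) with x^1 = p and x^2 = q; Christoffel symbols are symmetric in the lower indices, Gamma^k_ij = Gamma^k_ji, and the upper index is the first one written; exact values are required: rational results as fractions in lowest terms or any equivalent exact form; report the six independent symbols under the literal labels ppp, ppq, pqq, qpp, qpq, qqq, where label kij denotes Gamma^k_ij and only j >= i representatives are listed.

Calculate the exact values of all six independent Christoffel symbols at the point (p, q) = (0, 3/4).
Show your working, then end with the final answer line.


E = 101/16, F = 0, G = 1 at the point
E_p = 0, E_q = 0, F_p = 0, F_q = 0, G_p = 1/2, G_q = 0
EG - F^2 = 101/16;  g^inv = (16/101) * [[1, 0], [0, 101/16]]
first-kind symbols [ij,l] = (1/2)(d_i g_jl + d_j g_il - d_l g_ij): [pp,p] = E_p/2 = 0, [pp,q] = F_p - E_q/2 = 0, [pq,p] = E_q/2 = 0, [pq,q] = G_p/2 = 1/4, [qq,p] = F_q - G_p/2 = -1/4, [qq,q] = G_q/2 = 0
Gamma^p_ij = (G*[ij,p] - F*[ij,q])/(EG - F^2), Gamma^q_ij = (E*[ij,q] - F*[ij,p])/(EG - F^2)

Answer: Gamma_ppp = 0, Gamma_ppq = 0, Gamma_pqq = -4/101, Gamma_qpp = 0, Gamma_qpq = 1/4, Gamma_qqq = 0


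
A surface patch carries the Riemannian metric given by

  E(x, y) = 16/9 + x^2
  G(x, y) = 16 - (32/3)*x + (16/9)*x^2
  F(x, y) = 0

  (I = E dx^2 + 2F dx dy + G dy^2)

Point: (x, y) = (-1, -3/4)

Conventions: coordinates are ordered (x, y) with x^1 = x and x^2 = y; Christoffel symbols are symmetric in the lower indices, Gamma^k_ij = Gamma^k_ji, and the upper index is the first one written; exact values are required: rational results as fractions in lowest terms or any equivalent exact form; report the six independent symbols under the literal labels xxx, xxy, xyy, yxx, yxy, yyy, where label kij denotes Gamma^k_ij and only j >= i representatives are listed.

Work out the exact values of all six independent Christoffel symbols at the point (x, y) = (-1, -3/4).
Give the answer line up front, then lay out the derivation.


Answer: Gamma_xxx = -9/25, Gamma_xxy = 0, Gamma_xyy = 64/25, Gamma_yxx = 0, Gamma_yxy = -1/4, Gamma_yyy = 0

E = 25/9, F = 0, G = 256/9 at the point
E_x = -2, E_y = 0, F_x = 0, F_y = 0, G_x = -128/9, G_y = 0
EG - F^2 = 6400/81;  g^inv = (81/6400) * [[256/9, 0], [0, 25/9]]
first-kind symbols [ij,l] = (1/2)(d_i g_jl + d_j g_il - d_l g_ij): [xx,x] = E_x/2 = -1, [xx,y] = F_x - E_y/2 = 0, [xy,x] = E_y/2 = 0, [xy,y] = G_x/2 = -64/9, [yy,x] = F_y - G_x/2 = 64/9, [yy,y] = G_y/2 = 0
Gamma^x_ij = (G*[ij,x] - F*[ij,y])/(EG - F^2), Gamma^y_ij = (E*[ij,y] - F*[ij,x])/(EG - F^2)


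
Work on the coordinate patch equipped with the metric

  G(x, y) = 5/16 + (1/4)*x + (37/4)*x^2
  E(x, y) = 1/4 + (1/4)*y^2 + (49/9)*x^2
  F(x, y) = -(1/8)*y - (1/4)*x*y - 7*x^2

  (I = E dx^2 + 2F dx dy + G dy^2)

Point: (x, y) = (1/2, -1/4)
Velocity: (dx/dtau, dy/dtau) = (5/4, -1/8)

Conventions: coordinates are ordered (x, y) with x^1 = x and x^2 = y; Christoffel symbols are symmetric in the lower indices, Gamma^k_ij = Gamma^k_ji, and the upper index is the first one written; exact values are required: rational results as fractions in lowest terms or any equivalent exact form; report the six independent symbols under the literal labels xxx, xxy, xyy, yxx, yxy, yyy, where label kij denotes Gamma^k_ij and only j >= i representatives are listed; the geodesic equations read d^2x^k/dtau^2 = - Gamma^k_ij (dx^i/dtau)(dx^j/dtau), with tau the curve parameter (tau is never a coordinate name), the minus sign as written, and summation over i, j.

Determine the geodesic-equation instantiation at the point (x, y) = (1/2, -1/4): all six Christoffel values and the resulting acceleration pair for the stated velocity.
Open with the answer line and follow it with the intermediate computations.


Answer: Gamma_xxx = -4741/1873, Gamma_xxy = 9036/1873, Gamma_xyy = -15840/1873, Gamma_yxx = -30367/7492, Gamma_yxy = 8780/1873, Gamma_yyy = -9720/1873; accelerations (d^2x/dtau^2, d^2y/dtau^2) = (167665/29968, 944495/119872)

E = 937/576, F = -27/16, G = 11/4 at the point
E_x = 49/9, E_y = -1/8, F_x = -111/16, F_y = -1/4, G_x = 19/2, G_y = 0
EG - F^2 = 1873/1152;  g^inv = (1152/1873) * [[11/4, 27/16], [27/16, 937/576]]
first-kind symbols [ij,l] = (1/2)(d_i g_jl + d_j g_il - d_l g_ij): [xx,x] = E_x/2 = 49/18, [xx,y] = F_x - E_y/2 = -55/8, [xy,x] = E_y/2 = -1/16, [xy,y] = G_x/2 = 19/4, [yy,x] = F_y - G_x/2 = -5, [yy,y] = G_y/2 = 0
Gamma^x_ij = (G*[ij,x] - F*[ij,y])/(EG - F^2), Gamma^y_ij = (E*[ij,y] - F*[ij,x])/(EG - F^2)
Gamma_xxx = -4741/1873, Gamma_xxy = 9036/1873, Gamma_xyy = -15840/1873, Gamma_yxx = -30367/7492, Gamma_yxy = 8780/1873, Gamma_yyy = -9720/1873
d^2x/dtau^2 = -(Gamma_xxx*(5/4)^2 + 2*Gamma_xxy*(5/4)*(-1/8) + Gamma_xyy*(-1/8)^2) = 167665/29968
d^2y/dtau^2 = -(Gamma_yxx*(5/4)^2 + 2*Gamma_yxy*(5/4)*(-1/8) + Gamma_yyy*(-1/8)^2) = 944495/119872


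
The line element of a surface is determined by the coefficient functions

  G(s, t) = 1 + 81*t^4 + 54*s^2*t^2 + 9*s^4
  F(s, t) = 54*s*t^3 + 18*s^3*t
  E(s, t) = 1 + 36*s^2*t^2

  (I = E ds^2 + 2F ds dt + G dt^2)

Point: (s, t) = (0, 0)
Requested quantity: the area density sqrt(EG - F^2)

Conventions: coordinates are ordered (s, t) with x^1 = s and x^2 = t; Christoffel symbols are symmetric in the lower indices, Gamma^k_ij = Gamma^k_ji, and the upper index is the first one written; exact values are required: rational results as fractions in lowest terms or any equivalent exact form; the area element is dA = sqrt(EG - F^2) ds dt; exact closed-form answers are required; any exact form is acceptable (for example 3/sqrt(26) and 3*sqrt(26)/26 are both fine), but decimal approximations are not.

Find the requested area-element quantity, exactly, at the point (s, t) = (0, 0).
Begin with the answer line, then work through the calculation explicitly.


Answer: sqrt(EG - F^2) = 1

E = 1, F = 0, G = 1; EG - F^2 = 1


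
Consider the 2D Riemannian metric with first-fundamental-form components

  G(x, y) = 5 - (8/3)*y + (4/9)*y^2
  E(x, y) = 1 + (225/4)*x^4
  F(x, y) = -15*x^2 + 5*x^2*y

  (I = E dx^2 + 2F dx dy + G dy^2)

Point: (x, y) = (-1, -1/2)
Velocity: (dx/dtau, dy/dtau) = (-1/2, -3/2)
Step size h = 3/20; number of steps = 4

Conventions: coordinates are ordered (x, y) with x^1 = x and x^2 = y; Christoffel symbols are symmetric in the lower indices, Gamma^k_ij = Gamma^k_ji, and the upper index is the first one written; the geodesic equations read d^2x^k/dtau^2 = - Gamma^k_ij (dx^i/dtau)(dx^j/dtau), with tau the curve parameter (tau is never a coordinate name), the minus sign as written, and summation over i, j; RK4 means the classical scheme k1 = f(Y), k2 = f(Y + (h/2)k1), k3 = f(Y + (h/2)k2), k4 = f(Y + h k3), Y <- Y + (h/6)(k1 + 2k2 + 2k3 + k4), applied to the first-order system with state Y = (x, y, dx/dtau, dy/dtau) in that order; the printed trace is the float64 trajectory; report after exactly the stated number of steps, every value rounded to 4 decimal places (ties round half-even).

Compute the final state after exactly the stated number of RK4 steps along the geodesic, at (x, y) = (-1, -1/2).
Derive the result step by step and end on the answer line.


f(Y) = (dx/dtau, dy/dtau, -Gamma^x_ij Y'^i Y'^j, -Gamma^y_ij Y'^i Y'^j) with the Gammas evaluated at the stage position; h = 0.150000; intermediate values shown to 6 dp
step 0: x = -1.0000, y = -0.5000, dx/dtau = -0.5000, dy/dtau = -1.5000
step 1:
  k1: at (x, y) = (-1.000000, -0.500000), (dx/dtau, dy/dtau) = (-0.500000, -1.500000); Gamma_xxx = -1.794417, Gamma_xxy = 0.000000, Gamma_xyy = 0.079752, Gamma_yxx = 0.558263, Gamma_yxy = 0.000000, Gamma_yyy = -0.024812; k1 = (-0.500000, -1.500000, 0.269163, -0.083739)
  k2: at (x, y) = (-1.037500, -0.612500), (dx/dtau, dy/dtau) = (-0.479813, -1.506280); Gamma_xxx = -1.745582, Gamma_xxy = 0.000000, Gamma_xyy = 0.074777, Gamma_yxx = 0.520738, Gamma_yxy = 0.000000, Gamma_yyy = -0.022307; k2 = (-0.479813, -1.506280, 0.232208, -0.069272)
  k3: at (x, y) = (-1.035986, -0.612971), (dx/dtau, dy/dtau) = (-0.482584, -1.505195); Gamma_xxx = -1.747129, Gamma_xxy = 0.000000, Gamma_xyy = 0.074953, Gamma_yxx = 0.522792, Gamma_yxy = 0.000000, Gamma_yyy = -0.022428; k3 = (-0.482584, -1.505195, 0.237071, -0.070938)
  k4: at (x, y) = (-1.072388, -0.725779), (dx/dtau, dy/dtau) = (-0.464439, -1.510641); Gamma_xxx = -1.701059, Gamma_xxy = 0.000000, Gamma_xyy = 0.070499, Gamma_yxx = 0.489869, Gamma_yxy = 0.000000, Gamma_yyy = -0.020302; k4 = (-0.464439, -1.510641, 0.206043, -0.059336)
  Y <- Y + (h/6)(k1 + 2k2 + 2k3 + k4): x = -1.0722, y = -0.7258, dx/dtau = -0.4647, dy/dtau = -1.5106
step 2:
  k1: at (x, y) = (-1.072231, -0.725840), (dx/dtau, dy/dtau) = (-0.464656, -1.510587); Gamma_xxx = -1.701216, Gamma_xxy = 0.000000, Gamma_xyy = 0.070516, Gamma_yxx = 0.490066, Gamma_yxy = 0.000000, Gamma_yyy = -0.020313; k1 = (-0.464656, -1.510587, 0.206392, -0.059455)
  k2: at (x, y) = (-1.107080, -0.839134), (dx/dtau, dy/dtau) = (-0.449177, -1.515047); Gamma_xxx = -1.658362, Gamma_xxy = 0.000000, Gamma_xyy = 0.066576, Gamma_yxx = 0.461745, Gamma_yxy = 0.000000, Gamma_yyy = -0.018537; k2 = (-0.449177, -1.515047, 0.181774, -0.050612)
  k3: at (x, y) = (-1.105919, -0.839468), (dx/dtau, dy/dtau) = (-0.451023, -1.514383); Gamma_xxx = -1.659510, Gamma_xxy = 0.000000, Gamma_xyy = 0.066692, Gamma_yxx = 0.463075, Gamma_yxy = 0.000000, Gamma_yyy = -0.018610; k3 = (-0.451023, -1.514383, 0.184632, -0.051520)
  k4: at (x, y) = (-1.139884, -0.952997), (dx/dtau, dy/dtau) = (-0.436961, -1.518315); Gamma_xxx = -1.619107, Gamma_xxy = 0.000000, Gamma_xyy = 0.063129, Gamma_yxx = 0.437853, Gamma_yxy = 0.000000, Gamma_yyy = -0.017072; k4 = (-0.436961, -1.518315, 0.163613, -0.044246)
  Y <- Y + (h/6)(k1 + 2k2 + 2k3 + k4): x = -1.1398, y = -0.9530, dx/dtau = -0.4371, dy/dtau = -1.5183
step 3:
  k1: at (x, y) = (-1.139781, -0.953034), (dx/dtau, dy/dtau) = (-0.437086, -1.518287); Gamma_xxx = -1.619206, Gamma_xxy = 0.000000, Gamma_xyy = 0.063139, Gamma_yxx = 0.437963, Gamma_yxy = 0.000000, Gamma_yyy = -0.017078; k1 = (-0.437086, -1.518287, 0.163791, -0.044302)
  k2: at (x, y) = (-1.172563, -1.066905), (dx/dtau, dy/dtau) = (-0.424801, -1.521609); Gamma_xxx = -1.581463, Gamma_xxy = 0.000000, Gamma_xyy = 0.059943, Gamma_yxx = 0.415813, Gamma_yxy = 0.000000, Gamma_yyy = -0.015761; k2 = (-0.424801, -1.521609, 0.146598, -0.038545)
  k3: at (x, y) = (-1.171641, -1.067155), (dx/dtau, dy/dtau) = (-0.426091, -1.521177); Gamma_xxx = -1.582332, Gamma_xxy = 0.000000, Gamma_xyy = 0.060023, Gamma_yxx = 0.416722, Gamma_yxy = 0.000000, Gamma_yyy = -0.015808; k3 = (-0.426091, -1.521177, 0.148385, -0.039078)
  k4: at (x, y) = (-1.203695, -1.181210), (dx/dtau, dy/dtau) = (-0.414828, -1.524148); Gamma_xxx = -1.546679, Gamma_xxy = 0.000000, Gamma_xyy = 0.057109, Gamma_yxx = 0.396750, Gamma_yxy = 0.000000, Gamma_yyy = -0.014649; k4 = (-0.414828, -1.524148, 0.133491, -0.034243)
  Y <- Y + (h/6)(k1 + 2k2 + 2k3 + k4): x = -1.2036, y = -1.1812, dx/dtau = -0.4149, dy/dtau = -1.5241
step 4:
  k1: at (x, y) = (-1.203624, -1.181234), (dx/dtau, dy/dtau) = (-0.414904, -1.524131); Gamma_xxx = -1.546744, Gamma_xxy = 0.000000, Gamma_xyy = 0.057114, Gamma_yxx = 0.396816, Gamma_yxy = 0.000000, Gamma_yyy = -0.014653; k1 = (-0.414904, -1.524131, 0.133590, -0.034272)
  k2: at (x, y) = (-1.234741, -1.295544), (dx/dtau, dy/dtau) = (-0.404885, -1.526702); Gamma_xxx = -1.513280, Gamma_xxy = 0.000000, Gamma_xyy = 0.054470, Gamma_yxx = 0.378995, Gamma_yxy = 0.000000, Gamma_yyy = -0.013642; k2 = (-0.404885, -1.526702, 0.121114, -0.030333)
  k3: at (x, y) = (-1.233990, -1.295737), (dx/dtau, dy/dtau) = (-0.405821, -1.526406); Gamma_xxx = -1.513951, Gamma_xxy = 0.000000, Gamma_xyy = 0.054528, Gamma_yxx = 0.379642, Gamma_yxy = 0.000000, Gamma_yyy = -0.013673; k3 = (-0.405821, -1.526406, 0.122288, -0.030665)
  k4: at (x, y) = (-1.264497, -1.410195), (dx/dtau, dy/dtau) = (-0.396561, -1.528731); Gamma_xxx = -1.482253, Gamma_xxy = 0.000000, Gamma_xyy = 0.052098, Gamma_yxx = 0.363406, Gamma_yxy = 0.000000, Gamma_yyy = -0.012773; k4 = (-0.396561, -1.528731, 0.111346, -0.027299)
  Y <- Y + (h/6)(k1 + 2k2 + 2k3 + k4): x = -1.2644, y = -1.4102, dx/dtau = -0.3966, dy/dtau = -1.5287

Answer: x = -1.2644, y = -1.4102, dx/dtau = -0.3966, dy/dtau = -1.5287


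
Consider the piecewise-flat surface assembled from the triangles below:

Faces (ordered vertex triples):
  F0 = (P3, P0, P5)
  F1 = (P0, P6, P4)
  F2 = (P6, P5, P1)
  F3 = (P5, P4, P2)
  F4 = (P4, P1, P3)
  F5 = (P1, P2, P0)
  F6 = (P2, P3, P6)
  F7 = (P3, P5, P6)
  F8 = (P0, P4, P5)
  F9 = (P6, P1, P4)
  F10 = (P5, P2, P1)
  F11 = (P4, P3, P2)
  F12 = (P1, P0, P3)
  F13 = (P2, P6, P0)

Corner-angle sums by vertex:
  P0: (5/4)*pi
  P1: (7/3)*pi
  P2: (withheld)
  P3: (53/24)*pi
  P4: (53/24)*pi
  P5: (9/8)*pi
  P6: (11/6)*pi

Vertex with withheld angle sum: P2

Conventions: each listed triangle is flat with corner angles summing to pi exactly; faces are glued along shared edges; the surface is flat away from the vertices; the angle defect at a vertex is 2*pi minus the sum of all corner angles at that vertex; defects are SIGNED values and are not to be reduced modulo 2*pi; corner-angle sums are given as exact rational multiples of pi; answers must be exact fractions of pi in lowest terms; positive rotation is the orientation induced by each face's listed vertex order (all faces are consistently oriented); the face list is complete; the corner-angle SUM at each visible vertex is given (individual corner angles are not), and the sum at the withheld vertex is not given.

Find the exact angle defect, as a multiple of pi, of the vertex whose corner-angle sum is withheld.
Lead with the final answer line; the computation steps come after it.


Answer: defect(P2) = (-25/24)*pi

V = 7, E = 21, F = 14; chi = V - E + F = 0
Gauss-Bonnet: total defect = 2*pi*chi = 0; visible defects sum to (25/24)*pi


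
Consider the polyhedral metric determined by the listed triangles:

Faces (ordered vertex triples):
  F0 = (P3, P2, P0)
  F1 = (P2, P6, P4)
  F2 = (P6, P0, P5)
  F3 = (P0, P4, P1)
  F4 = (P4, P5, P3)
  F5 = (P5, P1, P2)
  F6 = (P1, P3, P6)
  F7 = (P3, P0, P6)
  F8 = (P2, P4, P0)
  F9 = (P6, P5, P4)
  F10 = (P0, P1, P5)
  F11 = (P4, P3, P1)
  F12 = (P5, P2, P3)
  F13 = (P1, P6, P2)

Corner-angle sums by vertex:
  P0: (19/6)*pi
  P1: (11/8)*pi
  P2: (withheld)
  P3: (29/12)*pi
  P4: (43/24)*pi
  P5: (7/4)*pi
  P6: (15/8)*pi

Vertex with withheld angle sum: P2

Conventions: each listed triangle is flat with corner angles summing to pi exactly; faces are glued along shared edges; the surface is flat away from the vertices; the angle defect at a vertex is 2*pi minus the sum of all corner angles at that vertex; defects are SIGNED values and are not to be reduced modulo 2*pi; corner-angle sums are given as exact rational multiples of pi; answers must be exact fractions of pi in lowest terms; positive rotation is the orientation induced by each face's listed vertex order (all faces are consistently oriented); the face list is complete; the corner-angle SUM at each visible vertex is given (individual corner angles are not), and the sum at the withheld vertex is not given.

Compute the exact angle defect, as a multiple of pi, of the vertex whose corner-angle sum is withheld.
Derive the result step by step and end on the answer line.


V = 7, E = 21, F = 14; chi = V - E + F = 0
Gauss-Bonnet: total defect = 2*pi*chi = 0; visible defects sum to (-3/8)*pi

Answer: defect(P2) = (3/8)*pi


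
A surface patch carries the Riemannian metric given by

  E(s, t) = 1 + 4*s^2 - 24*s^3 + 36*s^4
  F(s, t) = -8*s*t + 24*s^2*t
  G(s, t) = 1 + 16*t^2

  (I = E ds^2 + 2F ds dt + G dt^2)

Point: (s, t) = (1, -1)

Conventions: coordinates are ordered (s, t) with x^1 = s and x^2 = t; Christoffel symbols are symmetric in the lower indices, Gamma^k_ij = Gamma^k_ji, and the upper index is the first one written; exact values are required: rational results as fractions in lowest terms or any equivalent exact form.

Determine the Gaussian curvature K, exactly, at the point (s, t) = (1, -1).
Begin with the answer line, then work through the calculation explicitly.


Answer: K = 40/1089

E = 17, F = -16, G = 17, EG - F^2 = 33 at the point
E_s = 80, E_t = 0, F_s = -40, F_t = 16, G_s = 0, G_t = -32
E_tt = 0, F_st = 40, G_ss = 0
Compute both Brioschi determinants and normalise by (EG - F^2)^2.
M1 = [[-E_tt/2 + F_st - G_ss/2, E_s/2, F_s - E_t/2], [F_t - G_s/2, E, F], [G_t/2, F, G]] = [[40, 40, -40], [16, 17, -16], [-16, -16, 17]]; det M1 = 40
M2 = [[0, E_t/2, G_s/2], [E_t/2, E, F], [G_s/2, F, G]] = [[0, 0, 0], [0, 17, -16], [0, -16, 17]]; det M2 = 0
det M1 - det M2 = 40; K = 40 / (33)^2 = 40/1089


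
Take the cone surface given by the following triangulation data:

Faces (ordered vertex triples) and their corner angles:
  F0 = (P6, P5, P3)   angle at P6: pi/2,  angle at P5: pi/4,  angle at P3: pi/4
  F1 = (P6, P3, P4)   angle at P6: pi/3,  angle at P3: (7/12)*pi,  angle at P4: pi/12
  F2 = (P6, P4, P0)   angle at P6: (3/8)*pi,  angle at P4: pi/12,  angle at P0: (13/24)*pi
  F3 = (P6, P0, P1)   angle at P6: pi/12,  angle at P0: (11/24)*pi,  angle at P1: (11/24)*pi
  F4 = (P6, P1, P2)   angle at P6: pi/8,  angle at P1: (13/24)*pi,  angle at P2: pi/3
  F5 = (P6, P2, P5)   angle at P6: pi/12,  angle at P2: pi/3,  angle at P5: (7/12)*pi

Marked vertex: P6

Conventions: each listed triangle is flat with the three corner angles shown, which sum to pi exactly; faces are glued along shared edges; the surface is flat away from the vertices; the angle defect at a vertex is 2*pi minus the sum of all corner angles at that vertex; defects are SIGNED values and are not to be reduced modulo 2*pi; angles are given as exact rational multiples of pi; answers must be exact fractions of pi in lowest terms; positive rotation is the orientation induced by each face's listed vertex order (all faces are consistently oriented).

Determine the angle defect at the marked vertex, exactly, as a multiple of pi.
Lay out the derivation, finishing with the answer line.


Sum of corner angles at P6: (3/2)*pi
defect = 2*pi - (3/2)*pi

Answer: defect(P6) = pi/2


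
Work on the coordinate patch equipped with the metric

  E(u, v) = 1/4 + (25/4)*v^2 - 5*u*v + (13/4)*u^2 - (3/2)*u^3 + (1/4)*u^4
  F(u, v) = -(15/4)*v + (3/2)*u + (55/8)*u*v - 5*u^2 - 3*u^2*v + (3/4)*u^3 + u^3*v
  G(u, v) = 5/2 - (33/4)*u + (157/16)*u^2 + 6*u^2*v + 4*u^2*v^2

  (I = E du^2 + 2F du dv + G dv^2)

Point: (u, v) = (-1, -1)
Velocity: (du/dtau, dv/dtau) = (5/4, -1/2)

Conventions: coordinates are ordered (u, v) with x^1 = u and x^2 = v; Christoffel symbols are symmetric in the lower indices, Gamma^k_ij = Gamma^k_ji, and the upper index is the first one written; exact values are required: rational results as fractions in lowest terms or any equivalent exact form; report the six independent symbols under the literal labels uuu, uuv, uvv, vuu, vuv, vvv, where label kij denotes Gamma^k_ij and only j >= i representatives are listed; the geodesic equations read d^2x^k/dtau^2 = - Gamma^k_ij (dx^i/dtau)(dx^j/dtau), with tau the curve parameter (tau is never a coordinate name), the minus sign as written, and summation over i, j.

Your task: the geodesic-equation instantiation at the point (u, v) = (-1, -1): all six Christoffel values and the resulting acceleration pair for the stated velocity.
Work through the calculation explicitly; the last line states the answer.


E = 13/2, F = 59/8, G = 297/16 at the point
E_u = -7, E_v = -15/2, F_u = -17/8, F_v = -117/8, G_u = -191/8, G_v = -2
EG - F^2 = 4241/64;  g^inv = (64/4241) * [[297/16, -59/8], [-59/8, 13/2]]
first-kind symbols [ij,l] = (1/2)(d_i g_jl + d_j g_il - d_l g_ij): [uu,u] = E_u/2 = -7/2, [uu,v] = F_u - E_v/2 = 13/8, [uv,u] = E_v/2 = -15/4, [uv,v] = G_u/2 = -191/16, [vv,u] = F_v - G_u/2 = -43/16, [vv,v] = G_v/2 = -1
Gamma^u_ij = (G*[ij,u] - F*[ij,v])/(EG - F^2), Gamma^v_ij = (E*[ij,v] - F*[ij,u])/(EG - F^2)
Gamma_uuu = -4925/4241, Gamma_uuv = 2359/8482, Gamma_uvv = -10883/16964, Gamma_vuu = 2328/4241, Gamma_vuv = -3196/4241, Gamma_vvv = 1705/8482
d^2u/dtau^2 = -(Gamma_uuu*(5/4)^2 + 2*Gamma_uuv*(5/4)*(-1/2) + Gamma_uvv*(-1/2)^2) = 78799/33928
d^2v/dtau^2 = -(Gamma_vuu*(5/4)^2 + 2*Gamma_vuv*(5/4)*(-1/2) + Gamma_vvv*(-1/2)^2) = -62765/33928

Answer: Gamma_uuu = -4925/4241, Gamma_uuv = 2359/8482, Gamma_uvv = -10883/16964, Gamma_vuu = 2328/4241, Gamma_vuv = -3196/4241, Gamma_vvv = 1705/8482; accelerations (d^2u/dtau^2, d^2v/dtau^2) = (78799/33928, -62765/33928)


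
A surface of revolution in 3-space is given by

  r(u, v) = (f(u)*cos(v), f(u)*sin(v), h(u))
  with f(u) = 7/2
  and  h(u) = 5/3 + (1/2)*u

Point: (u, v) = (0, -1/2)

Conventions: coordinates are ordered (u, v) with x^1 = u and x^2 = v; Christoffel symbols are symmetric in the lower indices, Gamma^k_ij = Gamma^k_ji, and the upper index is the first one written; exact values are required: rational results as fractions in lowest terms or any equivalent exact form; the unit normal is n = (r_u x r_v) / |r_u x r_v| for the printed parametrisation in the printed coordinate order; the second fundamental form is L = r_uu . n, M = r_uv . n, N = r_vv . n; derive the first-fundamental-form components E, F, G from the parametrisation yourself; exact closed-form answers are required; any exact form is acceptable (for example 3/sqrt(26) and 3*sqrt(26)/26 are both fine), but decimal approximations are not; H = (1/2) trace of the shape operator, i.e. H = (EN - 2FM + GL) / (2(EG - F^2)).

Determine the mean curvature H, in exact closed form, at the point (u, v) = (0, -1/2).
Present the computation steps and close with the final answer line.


f = 7/2, f' = 0, f'' = 0, h' = 1/2, h'' = 0
E = 1/4, F = 0, G = 49/4; answer radicand W^2 = 1/4
unnormalised second-form numerators: l = 0, m = 0, n = 7/4; L = l/sqrt(1/4), and similarly M = m/sqrt(W^2), N = n/sqrt(W^2)
H = (E*n - 2*F*m + G*l) / (2*(EG - F^2)*sqrt(W^2)); E*n - 2*F*m + G*l = 7/16, EG - F^2 = 49/16, so H = (1/14)/sqrt(1/4)

Answer: H = 1/7


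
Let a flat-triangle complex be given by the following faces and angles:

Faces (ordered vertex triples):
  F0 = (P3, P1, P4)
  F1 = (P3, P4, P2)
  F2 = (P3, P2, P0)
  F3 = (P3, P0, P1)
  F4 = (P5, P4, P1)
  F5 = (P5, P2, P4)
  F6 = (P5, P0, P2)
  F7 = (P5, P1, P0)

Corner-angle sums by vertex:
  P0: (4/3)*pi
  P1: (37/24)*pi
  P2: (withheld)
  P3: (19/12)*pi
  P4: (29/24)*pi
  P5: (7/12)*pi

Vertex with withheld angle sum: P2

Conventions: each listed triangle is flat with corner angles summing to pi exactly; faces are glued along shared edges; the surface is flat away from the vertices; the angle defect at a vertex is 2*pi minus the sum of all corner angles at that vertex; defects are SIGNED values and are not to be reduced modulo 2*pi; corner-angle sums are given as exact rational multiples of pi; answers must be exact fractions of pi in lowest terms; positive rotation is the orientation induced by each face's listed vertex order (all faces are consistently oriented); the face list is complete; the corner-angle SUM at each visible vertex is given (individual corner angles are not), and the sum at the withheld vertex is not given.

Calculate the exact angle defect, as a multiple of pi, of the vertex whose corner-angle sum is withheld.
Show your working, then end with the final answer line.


V = 6, E = 12, F = 8; chi = V - E + F = 2
Gauss-Bonnet: total defect = 2*pi*chi = 4*pi; visible defects sum to (15/4)*pi

Answer: defect(P2) = pi/4


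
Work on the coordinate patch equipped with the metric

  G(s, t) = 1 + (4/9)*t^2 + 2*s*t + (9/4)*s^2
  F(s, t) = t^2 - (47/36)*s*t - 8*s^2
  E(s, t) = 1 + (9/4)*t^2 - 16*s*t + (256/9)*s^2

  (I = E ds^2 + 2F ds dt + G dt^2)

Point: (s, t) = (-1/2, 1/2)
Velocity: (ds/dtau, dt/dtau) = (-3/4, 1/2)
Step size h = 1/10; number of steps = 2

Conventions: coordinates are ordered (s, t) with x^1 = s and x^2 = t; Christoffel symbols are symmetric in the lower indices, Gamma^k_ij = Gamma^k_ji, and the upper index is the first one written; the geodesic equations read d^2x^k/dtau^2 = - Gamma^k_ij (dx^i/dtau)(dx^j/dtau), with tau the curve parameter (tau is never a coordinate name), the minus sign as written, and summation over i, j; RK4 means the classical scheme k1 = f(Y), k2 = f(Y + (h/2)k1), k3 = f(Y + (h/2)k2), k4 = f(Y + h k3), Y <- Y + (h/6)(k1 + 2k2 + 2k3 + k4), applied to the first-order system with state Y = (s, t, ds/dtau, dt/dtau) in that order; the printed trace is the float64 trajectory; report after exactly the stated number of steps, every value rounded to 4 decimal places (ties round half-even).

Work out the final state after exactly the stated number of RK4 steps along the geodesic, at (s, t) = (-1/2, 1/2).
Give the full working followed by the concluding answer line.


f(Y) = (ds/dtau, dt/dtau, -Gamma^s_ij Y'^i Y'^j, -Gamma^t_ij Y'^i Y'^j) with the Gammas evaluated at the stage position; h = 0.100000; intermediate values shown to 6 dp
step 0: s = -0.5000, t = 0.5000, ds/dtau = -0.7500, dt/dtau = 0.5000
step 1:
  k1: at (s, t) = (-0.500000, 0.500000), (ds/dtau, dt/dtau) = (-0.750000, 0.500000); Gamma_sss = -1.418378, Gamma_sst = 0.398919, Gamma_stt = 0.177297, Gamma_tss = 0.172973, Gamma_tst = -0.048649, Gamma_ttt = -0.021622; k1 = (-0.750000, 0.500000, 1.052703, -0.128378)
  k2: at (s, t) = (-0.537500, 0.525000), (ds/dtau, dt/dtau) = (-0.697365, 0.493581); Gamma_sss = -1.338422, Gamma_sst = 0.376431, Gamma_stt = 0.167303, Gamma_tss = 0.167112, Gamma_tst = -0.047000, Gamma_ttt = -0.020889; k2 = (-0.697365, 0.493581, 0.869279, -0.108536)
  k3: at (s, t) = (-0.534868, 0.524679), (ds/dtau, dt/dtau) = (-0.706536, 0.494573); Gamma_sss = -1.343185, Gamma_sst = 0.377771, Gamma_stt = 0.167898, Gamma_tss = 0.166998, Gamma_tst = -0.046968, Gamma_ttt = -0.020875; k3 = (-0.706536, 0.494573, 0.893452, -0.111083)
  k4: at (s, t) = (-0.570654, 0.549457), (ds/dtau, dt/dtau) = (-0.660655, 0.488892); Gamma_sss = -1.273412, Gamma_sst = 0.358147, Gamma_stt = 0.159177, Gamma_tss = 0.161223, Gamma_tst = -0.045344, Gamma_ttt = -0.020153; k4 = (-0.660655, 0.488892, 0.749109, -0.094843)
  Y <- Y + (h/6)(k1 + 2k2 + 2k3 + k4): s = -0.5703, t = 0.5494, ds/dtau = -0.6612, dt/dtau = 0.4890
step 2:
  k1: at (s, t) = (-0.570308, 0.549420), (ds/dtau, dt/dtau) = (-0.661212, 0.488959); Gamma_sss = -1.273981, Gamma_sst = 0.358307, Gamma_stt = 0.159248, Gamma_tss = 0.161212, Gamma_tst = -0.045341, Gamma_ttt = -0.020151; k1 = (-0.661212, 0.488959, 0.750599, -0.094982)
  k2: at (s, t) = (-0.603368, 0.573868), (ds/dtau, dt/dtau) = (-0.623682, 0.484210); Gamma_sss = -1.214643, Gamma_sst = 0.341618, Gamma_stt = 0.151830, Gamma_tss = 0.155591, Gamma_tst = -0.043760, Gamma_ttt = -0.019449; k2 = (-0.623682, 0.484210, 0.643206, -0.082392)
  k3: at (s, t) = (-0.601492, 0.573631), (ds/dtau, dt/dtau) = (-0.629052, 0.484839); Gamma_sss = -1.217485, Gamma_sst = 0.342418, Gamma_stt = 0.152186, Gamma_tss = 0.155557, Gamma_tst = -0.043751, Gamma_ttt = -0.019445; k3 = (-0.629052, 0.484839, 0.654859, -0.083671)
  k4: at (s, t) = (-0.633213, 0.597904), (ds/dtau, dt/dtau) = (-0.595726, 0.480592); Gamma_sss = -1.164724, Gamma_sst = 0.327579, Gamma_stt = 0.145590, Gamma_tss = 0.150214, Gamma_tst = -0.042248, Gamma_ttt = -0.018777; k4 = (-0.595726, 0.480592, 0.567294, -0.073164)
  Y <- Y + (h/6)(k1 + 2k2 + 2k3 + k4): s = -0.6330, t = 0.5979, ds/dtau = -0.5960, dt/dtau = 0.4806

Answer: s = -0.6330, t = 0.5979, ds/dtau = -0.5960, dt/dtau = 0.4806
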